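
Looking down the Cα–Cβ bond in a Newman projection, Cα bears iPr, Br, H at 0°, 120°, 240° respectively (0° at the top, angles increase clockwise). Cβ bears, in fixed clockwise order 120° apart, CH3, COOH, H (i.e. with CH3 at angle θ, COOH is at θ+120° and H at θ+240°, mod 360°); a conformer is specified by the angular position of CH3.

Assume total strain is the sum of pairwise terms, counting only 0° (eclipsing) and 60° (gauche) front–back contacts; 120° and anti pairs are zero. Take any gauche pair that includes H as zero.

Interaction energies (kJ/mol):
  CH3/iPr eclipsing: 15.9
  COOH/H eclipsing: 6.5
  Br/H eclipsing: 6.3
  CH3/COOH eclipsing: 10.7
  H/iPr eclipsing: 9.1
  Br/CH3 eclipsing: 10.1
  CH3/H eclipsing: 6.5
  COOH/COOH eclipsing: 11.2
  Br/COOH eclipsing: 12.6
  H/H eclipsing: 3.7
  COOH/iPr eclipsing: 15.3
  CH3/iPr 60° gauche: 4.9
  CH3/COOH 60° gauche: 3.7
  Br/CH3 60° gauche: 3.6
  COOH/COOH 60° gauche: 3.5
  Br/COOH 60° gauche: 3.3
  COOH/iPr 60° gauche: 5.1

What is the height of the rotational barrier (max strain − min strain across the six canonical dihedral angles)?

23.5 kJ/mol

CH3 at 0° is eclipsed. iPr at 0° is eclipsed with CH3 at 0° (15.9); Br at 120° is eclipsed with COOH at 120° (12.6); H at 240° is eclipsed with H at 240° (3.7). Total 32.2 kJ/mol.
CH3 at 60° is staggered. iPr at 0° is gauche with CH3 at 60° (4.9); Br at 120° is gauche with CH3 at 60° (3.6); Br at 120° is gauche with COOH at 180° (3.3). Total 11.8 kJ/mol.
CH3 at 120° is eclipsed. iPr at 0° is eclipsed with H at 0° (9.1); Br at 120° is eclipsed with CH3 at 120° (10.1); H at 240° is eclipsed with COOH at 240° (6.5). Total 25.7 kJ/mol.
CH3 at 180° is staggered. iPr at 0° is gauche with COOH at 300° (5.1); Br at 120° is gauche with CH3 at 180° (3.6). Total 8.7 kJ/mol.
CH3 at 240° is eclipsed. iPr at 0° is eclipsed with COOH at 0° (15.3); Br at 120° is eclipsed with H at 120° (6.3); H at 240° is eclipsed with CH3 at 240° (6.5). Total 28.1 kJ/mol.
CH3 at 300° is staggered. iPr at 0° is gauche with CH3 at 300° (4.9); iPr at 0° is gauche with COOH at 60° (5.1); Br at 120° is gauche with COOH at 60° (3.3). Total 13.3 kJ/mol.
Max at 0° (32.2 kJ/mol), min at 180° (8.7 kJ/mol); barrier = 23.5 kJ/mol.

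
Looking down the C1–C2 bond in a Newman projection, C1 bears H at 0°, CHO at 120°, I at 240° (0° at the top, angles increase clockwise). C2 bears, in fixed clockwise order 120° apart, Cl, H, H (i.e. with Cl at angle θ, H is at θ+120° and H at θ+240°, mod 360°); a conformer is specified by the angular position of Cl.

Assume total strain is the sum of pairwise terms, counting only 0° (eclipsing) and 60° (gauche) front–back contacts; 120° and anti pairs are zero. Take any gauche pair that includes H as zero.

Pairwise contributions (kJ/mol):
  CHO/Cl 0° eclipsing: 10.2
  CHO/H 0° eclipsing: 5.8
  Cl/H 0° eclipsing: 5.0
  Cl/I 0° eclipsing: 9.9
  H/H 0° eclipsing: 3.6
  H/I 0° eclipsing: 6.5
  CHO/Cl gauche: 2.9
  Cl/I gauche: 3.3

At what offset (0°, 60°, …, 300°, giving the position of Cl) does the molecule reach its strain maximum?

120°

Cl at 0° is eclipsed. H at 0° is eclipsed with Cl at 0° (5.0); CHO at 120° is eclipsed with H at 120° (5.8); I at 240° is eclipsed with H at 240° (6.5). Total 17.3 kJ/mol.
Cl at 60° is staggered. CHO at 120° is gauche with Cl at 60° (2.9). Total 2.9 kJ/mol.
Cl at 120° is eclipsed. H at 0° is eclipsed with H at 0° (3.6); CHO at 120° is eclipsed with Cl at 120° (10.2); I at 240° is eclipsed with H at 240° (6.5). Total 20.3 kJ/mol.
Cl at 180° is staggered. CHO at 120° is gauche with Cl at 180° (2.9); I at 240° is gauche with Cl at 180° (3.3). Total 6.2 kJ/mol.
Cl at 240° is eclipsed. H at 0° is eclipsed with H at 0° (3.6); CHO at 120° is eclipsed with H at 120° (5.8); I at 240° is eclipsed with Cl at 240° (9.9). Total 19.3 kJ/mol.
Cl at 300° is staggered. I at 240° is gauche with Cl at 300° (3.3). Total 3.3 kJ/mol.
The maximum (20.3 kJ/mol) occurs with Cl at 120°.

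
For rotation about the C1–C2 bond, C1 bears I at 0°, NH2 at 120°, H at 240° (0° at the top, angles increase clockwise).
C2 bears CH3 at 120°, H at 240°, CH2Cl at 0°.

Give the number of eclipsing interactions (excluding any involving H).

Non-H eclipsing pairs: I(0°)/CH2Cl(0°); NH2(120°)/CH3(120°) — 2 interactions.

2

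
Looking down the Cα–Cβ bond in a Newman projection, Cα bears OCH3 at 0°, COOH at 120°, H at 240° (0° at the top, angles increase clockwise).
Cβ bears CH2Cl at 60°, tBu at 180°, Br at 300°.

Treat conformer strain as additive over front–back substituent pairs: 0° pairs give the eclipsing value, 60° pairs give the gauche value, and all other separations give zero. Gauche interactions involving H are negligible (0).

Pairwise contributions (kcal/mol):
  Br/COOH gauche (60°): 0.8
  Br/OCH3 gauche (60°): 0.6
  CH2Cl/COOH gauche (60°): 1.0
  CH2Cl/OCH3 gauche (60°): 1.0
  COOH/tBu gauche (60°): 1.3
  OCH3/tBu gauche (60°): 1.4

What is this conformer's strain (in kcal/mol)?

3.9 kcal/mol

This conformer (staggered): OCH3–CH2Cl gauche, OCH3–Br gauche, COOH–CH2Cl gauche, COOH–tBu gauche; 1.0 + 0.6 + 1.0 + 1.3 = 3.9 kcal/mol.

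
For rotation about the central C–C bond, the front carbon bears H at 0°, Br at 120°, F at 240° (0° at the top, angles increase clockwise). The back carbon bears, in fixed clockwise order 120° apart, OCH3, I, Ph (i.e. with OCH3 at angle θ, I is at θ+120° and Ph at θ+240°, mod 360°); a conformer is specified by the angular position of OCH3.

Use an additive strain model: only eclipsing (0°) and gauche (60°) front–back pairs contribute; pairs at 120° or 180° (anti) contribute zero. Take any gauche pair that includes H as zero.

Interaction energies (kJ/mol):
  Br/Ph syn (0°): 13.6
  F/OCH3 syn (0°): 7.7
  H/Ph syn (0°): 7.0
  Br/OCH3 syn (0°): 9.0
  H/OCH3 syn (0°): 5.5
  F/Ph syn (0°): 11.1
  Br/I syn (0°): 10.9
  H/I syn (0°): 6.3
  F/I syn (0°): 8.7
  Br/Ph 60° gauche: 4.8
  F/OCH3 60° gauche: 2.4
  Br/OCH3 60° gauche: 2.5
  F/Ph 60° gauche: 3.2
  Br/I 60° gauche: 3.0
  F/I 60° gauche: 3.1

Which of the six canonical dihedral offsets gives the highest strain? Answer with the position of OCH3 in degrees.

OCH3 at 0° (eclipsed): H–OCH3 eclipsed, Br–I eclipsed, F–Ph eclipsed; 5.5 + 10.9 + 11.1 = 27.5 kJ/mol.
OCH3 at 60° (staggered): Br–OCH3 gauche, Br–I gauche, F–I gauche, F–Ph gauche; 2.5 + 3.0 + 3.1 + 3.2 = 11.8 kJ/mol.
OCH3 at 120° (eclipsed): H–Ph eclipsed, Br–OCH3 eclipsed, F–I eclipsed; 7.0 + 9.0 + 8.7 = 24.7 kJ/mol.
OCH3 at 180° (staggered): Br–OCH3 gauche, Br–Ph gauche, F–OCH3 gauche, F–I gauche; 2.5 + 4.8 + 2.4 + 3.1 = 12.8 kJ/mol.
OCH3 at 240° (eclipsed): H–I eclipsed, Br–Ph eclipsed, F–OCH3 eclipsed; 6.3 + 13.6 + 7.7 = 27.6 kJ/mol.
OCH3 at 300° (staggered): Br–I gauche, Br–Ph gauche, F–OCH3 gauche, F–Ph gauche; 3.0 + 4.8 + 2.4 + 3.2 = 13.4 kJ/mol.
The maximum (27.6 kJ/mol) occurs with OCH3 at 240°.

240°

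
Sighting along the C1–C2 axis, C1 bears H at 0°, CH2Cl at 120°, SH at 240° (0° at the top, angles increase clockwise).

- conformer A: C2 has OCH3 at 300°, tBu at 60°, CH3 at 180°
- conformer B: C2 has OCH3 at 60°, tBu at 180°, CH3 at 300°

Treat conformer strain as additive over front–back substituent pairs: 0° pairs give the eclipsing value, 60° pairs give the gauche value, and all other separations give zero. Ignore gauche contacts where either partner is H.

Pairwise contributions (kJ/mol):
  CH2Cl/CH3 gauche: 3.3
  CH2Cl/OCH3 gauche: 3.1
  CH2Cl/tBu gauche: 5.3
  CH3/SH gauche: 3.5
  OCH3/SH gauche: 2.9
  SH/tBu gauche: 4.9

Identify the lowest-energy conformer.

A (staggered): CH2Cl–tBu gauche, CH2Cl–CH3 gauche, SH–OCH3 gauche, SH–CH3 gauche; 5.3 + 3.3 + 2.9 + 3.5 = 15.0 kJ/mol.
B (staggered): CH2Cl–OCH3 gauche, CH2Cl–tBu gauche, SH–tBu gauche, SH–CH3 gauche; 3.1 + 5.3 + 4.9 + 3.5 = 16.8 kJ/mol.
A has the lowest total (15.0 kJ/mol).

A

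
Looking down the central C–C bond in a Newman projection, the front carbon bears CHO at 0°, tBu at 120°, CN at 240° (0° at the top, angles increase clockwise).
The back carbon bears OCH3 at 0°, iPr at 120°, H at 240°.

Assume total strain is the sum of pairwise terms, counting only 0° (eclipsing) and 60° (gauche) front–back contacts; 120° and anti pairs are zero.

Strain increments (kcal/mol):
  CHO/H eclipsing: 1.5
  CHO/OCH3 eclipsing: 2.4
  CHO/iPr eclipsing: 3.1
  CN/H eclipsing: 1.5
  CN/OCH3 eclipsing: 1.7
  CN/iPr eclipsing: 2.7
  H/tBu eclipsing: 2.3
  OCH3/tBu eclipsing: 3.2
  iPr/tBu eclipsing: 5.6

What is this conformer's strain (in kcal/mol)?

9.5 kcal/mol

This conformer (eclipsed): CHO(0°)/OCH3(0°) eclipsed 2.4; tBu(120°)/iPr(120°) eclipsed 5.6; CN(240°)/H(240°) eclipsed 1.5 → 9.5 kcal/mol.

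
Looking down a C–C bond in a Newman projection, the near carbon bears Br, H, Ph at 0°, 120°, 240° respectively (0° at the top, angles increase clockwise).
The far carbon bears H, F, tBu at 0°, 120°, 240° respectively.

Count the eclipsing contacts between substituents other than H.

Non-H eclipsing pairs: Ph(240°)/tBu(240°) — 1 interaction.

1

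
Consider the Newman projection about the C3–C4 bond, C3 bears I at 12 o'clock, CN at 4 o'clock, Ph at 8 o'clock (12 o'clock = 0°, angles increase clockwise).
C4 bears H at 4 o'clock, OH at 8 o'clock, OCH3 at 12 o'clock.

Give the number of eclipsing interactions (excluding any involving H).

2

Non-H eclipsing pairs: I(0°)/OCH3(0°); Ph(240°)/OH(240°) — 2 interactions.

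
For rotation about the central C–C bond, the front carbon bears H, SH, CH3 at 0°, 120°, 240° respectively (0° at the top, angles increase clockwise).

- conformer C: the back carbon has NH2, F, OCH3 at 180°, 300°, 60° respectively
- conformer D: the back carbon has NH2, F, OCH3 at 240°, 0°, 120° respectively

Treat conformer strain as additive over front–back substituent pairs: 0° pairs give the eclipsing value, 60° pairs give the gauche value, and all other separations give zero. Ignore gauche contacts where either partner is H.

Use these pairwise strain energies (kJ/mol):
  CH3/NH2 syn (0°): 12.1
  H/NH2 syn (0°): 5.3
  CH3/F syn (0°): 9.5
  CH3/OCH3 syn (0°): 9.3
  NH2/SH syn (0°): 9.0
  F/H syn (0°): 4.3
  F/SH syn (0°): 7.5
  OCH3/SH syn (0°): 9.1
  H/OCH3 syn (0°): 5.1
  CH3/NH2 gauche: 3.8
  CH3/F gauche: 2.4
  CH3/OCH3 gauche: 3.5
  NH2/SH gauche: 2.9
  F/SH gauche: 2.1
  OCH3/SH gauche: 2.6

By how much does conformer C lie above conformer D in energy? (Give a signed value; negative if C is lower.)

C is staggered. SH at 120° is gauche with NH2 at 180° (2.9); SH at 120° is gauche with OCH3 at 60° (2.6); CH3 at 240° is gauche with NH2 at 180° (3.8); CH3 at 240° is gauche with F at 300° (2.4). Total 11.7 kJ/mol.
D is eclipsed. H at 0° is eclipsed with F at 0° (4.3); SH at 120° is eclipsed with OCH3 at 120° (9.1); CH3 at 240° is eclipsed with NH2 at 240° (12.1). Total 25.5 kJ/mol.
E(C) − E(D) = 11.7 − 25.5 = -13.8 kJ/mol.

-13.8 kJ/mol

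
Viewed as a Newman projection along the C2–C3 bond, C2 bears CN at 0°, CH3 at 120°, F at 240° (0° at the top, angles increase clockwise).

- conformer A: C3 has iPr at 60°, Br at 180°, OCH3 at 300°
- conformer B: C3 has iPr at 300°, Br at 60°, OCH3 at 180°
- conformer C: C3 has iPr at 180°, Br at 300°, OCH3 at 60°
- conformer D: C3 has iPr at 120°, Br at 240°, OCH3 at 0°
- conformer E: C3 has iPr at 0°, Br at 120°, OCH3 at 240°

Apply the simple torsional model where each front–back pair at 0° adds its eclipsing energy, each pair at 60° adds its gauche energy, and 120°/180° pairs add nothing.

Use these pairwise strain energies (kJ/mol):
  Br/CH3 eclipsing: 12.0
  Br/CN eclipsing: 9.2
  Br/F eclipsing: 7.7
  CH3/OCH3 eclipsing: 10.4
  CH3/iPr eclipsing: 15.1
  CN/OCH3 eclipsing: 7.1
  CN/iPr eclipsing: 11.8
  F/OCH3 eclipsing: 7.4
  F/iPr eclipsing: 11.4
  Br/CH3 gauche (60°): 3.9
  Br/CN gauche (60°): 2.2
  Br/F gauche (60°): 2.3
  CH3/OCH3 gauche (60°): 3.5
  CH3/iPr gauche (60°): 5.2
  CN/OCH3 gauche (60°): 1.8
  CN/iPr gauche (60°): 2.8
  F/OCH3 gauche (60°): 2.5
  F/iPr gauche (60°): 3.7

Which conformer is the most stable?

A is staggered. CN at 0° is gauche with iPr at 60° (2.8); CN at 0° is gauche with OCH3 at 300° (1.8); CH3 at 120° is gauche with iPr at 60° (5.2); CH3 at 120° is gauche with Br at 180° (3.9); F at 240° is gauche with Br at 180° (2.3); F at 240° is gauche with OCH3 at 300° (2.5). Total 18.5 kJ/mol.
B is staggered. CN at 0° is gauche with iPr at 300° (2.8); CN at 0° is gauche with Br at 60° (2.2); CH3 at 120° is gauche with Br at 60° (3.9); CH3 at 120° is gauche with OCH3 at 180° (3.5); F at 240° is gauche with iPr at 300° (3.7); F at 240° is gauche with OCH3 at 180° (2.5). Total 18.6 kJ/mol.
C is staggered. CN at 0° is gauche with Br at 300° (2.2); CN at 0° is gauche with OCH3 at 60° (1.8); CH3 at 120° is gauche with iPr at 180° (5.2); CH3 at 120° is gauche with OCH3 at 60° (3.5); F at 240° is gauche with iPr at 180° (3.7); F at 240° is gauche with Br at 300° (2.3). Total 18.7 kJ/mol.
D is eclipsed. CN at 0° is eclipsed with OCH3 at 0° (7.1); CH3 at 120° is eclipsed with iPr at 120° (15.1); F at 240° is eclipsed with Br at 240° (7.7). Total 29.9 kJ/mol.
E is eclipsed. CN at 0° is eclipsed with iPr at 0° (11.8); CH3 at 120° is eclipsed with Br at 120° (12.0); F at 240° is eclipsed with OCH3 at 240° (7.4). Total 31.2 kJ/mol.
A has the lowest total (18.5 kJ/mol).

A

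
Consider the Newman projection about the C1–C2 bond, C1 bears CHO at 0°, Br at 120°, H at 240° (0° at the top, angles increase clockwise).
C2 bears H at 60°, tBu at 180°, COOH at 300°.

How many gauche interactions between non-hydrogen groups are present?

Non-H gauche pairs: CHO(0°)/COOH(300°); Br(120°)/tBu(180°) — 2 interactions.

2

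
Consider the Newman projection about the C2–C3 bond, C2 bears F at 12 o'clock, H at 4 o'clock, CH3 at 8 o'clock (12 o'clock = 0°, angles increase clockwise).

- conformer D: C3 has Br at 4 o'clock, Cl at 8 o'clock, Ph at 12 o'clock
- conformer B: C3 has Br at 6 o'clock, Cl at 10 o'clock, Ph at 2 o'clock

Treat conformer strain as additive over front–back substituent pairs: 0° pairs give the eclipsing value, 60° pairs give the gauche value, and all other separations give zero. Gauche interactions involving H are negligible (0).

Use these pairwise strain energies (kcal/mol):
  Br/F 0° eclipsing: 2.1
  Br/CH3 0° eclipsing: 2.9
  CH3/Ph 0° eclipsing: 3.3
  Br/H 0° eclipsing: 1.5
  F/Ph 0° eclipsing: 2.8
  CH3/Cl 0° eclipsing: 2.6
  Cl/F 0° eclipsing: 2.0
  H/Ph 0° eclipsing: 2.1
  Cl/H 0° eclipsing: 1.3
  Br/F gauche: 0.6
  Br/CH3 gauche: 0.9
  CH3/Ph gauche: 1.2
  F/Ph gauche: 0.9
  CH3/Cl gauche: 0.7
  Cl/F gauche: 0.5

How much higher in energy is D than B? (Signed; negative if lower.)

+3.9 kcal/mol

D (eclipsed): F(0°)/Ph(0°) eclipsed 2.8; H(120°)/Br(120°) eclipsed 1.5; CH3(240°)/Cl(240°) eclipsed 2.6 → 6.9 kcal/mol.
B (staggered): F(0°)/Cl(300°) gauche 0.5; F(0°)/Ph(60°) gauche 0.9; CH3(240°)/Br(180°) gauche 0.9; CH3(240°)/Cl(300°) gauche 0.7 → 3.0 kcal/mol.
E(D) − E(B) = 6.9 − 3.0 = +3.9 kcal/mol.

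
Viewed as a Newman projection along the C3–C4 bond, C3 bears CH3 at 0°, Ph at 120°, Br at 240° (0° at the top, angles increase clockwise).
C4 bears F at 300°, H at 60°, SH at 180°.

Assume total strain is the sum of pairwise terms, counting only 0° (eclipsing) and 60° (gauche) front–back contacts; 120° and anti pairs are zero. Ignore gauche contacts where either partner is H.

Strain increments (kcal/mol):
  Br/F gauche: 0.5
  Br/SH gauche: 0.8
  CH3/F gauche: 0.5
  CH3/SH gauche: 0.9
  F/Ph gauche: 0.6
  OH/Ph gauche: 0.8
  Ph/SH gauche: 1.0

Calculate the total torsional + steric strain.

2.8 kcal/mol

This conformer (staggered): CH3–F gauche, Ph–SH gauche, Br–F gauche, Br–SH gauche; 0.5 + 1.0 + 0.5 + 0.8 = 2.8 kcal/mol.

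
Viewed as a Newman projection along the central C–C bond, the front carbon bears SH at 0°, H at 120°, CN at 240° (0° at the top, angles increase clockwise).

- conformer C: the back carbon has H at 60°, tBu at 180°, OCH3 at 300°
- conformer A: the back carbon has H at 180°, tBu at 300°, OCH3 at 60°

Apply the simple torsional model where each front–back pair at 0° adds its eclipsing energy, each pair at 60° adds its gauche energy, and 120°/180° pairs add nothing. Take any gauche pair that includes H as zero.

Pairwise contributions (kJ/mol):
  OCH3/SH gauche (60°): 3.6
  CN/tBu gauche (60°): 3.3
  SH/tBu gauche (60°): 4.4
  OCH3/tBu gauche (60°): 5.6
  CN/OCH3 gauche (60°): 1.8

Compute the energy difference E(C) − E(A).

-2.6 kJ/mol

C (staggered): SH(0°)/OCH3(300°) gauche 3.6; CN(240°)/tBu(180°) gauche 3.3; CN(240°)/OCH3(300°) gauche 1.8 → 8.7 kJ/mol.
A (staggered): SH(0°)/tBu(300°) gauche 4.4; SH(0°)/OCH3(60°) gauche 3.6; CN(240°)/tBu(300°) gauche 3.3 → 11.3 kJ/mol.
E(C) − E(A) = 8.7 − 11.3 = -2.6 kJ/mol.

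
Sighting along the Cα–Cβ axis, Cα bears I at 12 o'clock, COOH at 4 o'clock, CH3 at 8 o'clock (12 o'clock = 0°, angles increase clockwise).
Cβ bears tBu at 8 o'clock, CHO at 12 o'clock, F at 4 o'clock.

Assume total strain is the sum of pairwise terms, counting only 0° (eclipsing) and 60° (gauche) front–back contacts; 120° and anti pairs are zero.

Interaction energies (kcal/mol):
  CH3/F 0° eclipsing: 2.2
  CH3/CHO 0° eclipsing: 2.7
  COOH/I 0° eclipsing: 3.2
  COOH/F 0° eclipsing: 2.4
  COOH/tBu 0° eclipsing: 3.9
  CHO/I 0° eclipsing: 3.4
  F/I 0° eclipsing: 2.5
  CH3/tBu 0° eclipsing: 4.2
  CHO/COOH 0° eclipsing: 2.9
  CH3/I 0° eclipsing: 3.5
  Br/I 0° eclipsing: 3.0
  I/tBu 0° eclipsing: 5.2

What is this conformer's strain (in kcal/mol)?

10.0 kcal/mol

This conformer (eclipsed): I–CHO eclipsed, COOH–F eclipsed, CH3–tBu eclipsed; 3.4 + 2.4 + 4.2 = 10.0 kcal/mol.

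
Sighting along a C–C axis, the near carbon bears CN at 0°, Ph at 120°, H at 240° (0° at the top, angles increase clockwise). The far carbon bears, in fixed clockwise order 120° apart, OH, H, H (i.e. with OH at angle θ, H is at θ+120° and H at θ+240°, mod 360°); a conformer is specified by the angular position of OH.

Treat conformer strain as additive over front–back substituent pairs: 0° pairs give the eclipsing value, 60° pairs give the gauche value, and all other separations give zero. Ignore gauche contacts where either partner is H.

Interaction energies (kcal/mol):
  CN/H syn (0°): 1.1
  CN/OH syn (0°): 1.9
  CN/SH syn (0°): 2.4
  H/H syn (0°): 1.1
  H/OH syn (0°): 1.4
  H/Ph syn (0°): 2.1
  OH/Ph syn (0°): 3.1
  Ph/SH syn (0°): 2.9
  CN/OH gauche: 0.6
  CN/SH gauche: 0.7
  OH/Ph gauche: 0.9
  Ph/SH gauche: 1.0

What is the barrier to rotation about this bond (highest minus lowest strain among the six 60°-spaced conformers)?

4.7 kcal/mol

OH at 0° (eclipsed): CN(0°)/OH(0°) eclipsed 1.9; Ph(120°)/H(120°) eclipsed 2.1; H(240°)/H(240°) eclipsed 1.1 → 5.1 kcal/mol.
OH at 60° (staggered): CN(0°)/OH(60°) gauche 0.6; Ph(120°)/OH(60°) gauche 0.9 → 1.5 kcal/mol.
OH at 120° (eclipsed): CN(0°)/H(0°) eclipsed 1.1; Ph(120°)/OH(120°) eclipsed 3.1; H(240°)/H(240°) eclipsed 1.1 → 5.3 kcal/mol.
OH at 180° (staggered): Ph(120°)/OH(180°) gauche 0.9 → 0.9 kcal/mol.
OH at 240° (eclipsed): CN(0°)/H(0°) eclipsed 1.1; Ph(120°)/H(120°) eclipsed 2.1; H(240°)/OH(240°) eclipsed 1.4 → 4.6 kcal/mol.
OH at 300° (staggered): CN(0°)/OH(300°) gauche 0.6 → 0.6 kcal/mol.
Max at 120° (5.3 kcal/mol), min at 300° (0.6 kcal/mol); barrier = 4.7 kcal/mol.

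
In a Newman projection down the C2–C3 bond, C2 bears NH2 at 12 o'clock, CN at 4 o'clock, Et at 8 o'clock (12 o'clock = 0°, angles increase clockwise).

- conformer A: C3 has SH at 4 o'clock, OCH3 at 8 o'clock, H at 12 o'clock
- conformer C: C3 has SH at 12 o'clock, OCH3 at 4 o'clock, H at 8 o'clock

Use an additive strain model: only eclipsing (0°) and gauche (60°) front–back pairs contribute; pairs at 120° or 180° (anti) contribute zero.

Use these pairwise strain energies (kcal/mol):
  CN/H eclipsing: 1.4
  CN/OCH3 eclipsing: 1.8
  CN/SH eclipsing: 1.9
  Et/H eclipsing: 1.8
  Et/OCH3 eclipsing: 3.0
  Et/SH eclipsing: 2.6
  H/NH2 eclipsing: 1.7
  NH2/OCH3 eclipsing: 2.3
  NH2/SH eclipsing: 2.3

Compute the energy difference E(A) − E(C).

A is eclipsed. NH2 at 0° is eclipsed with H at 0° (1.7); CN at 120° is eclipsed with SH at 120° (1.9); Et at 240° is eclipsed with OCH3 at 240° (3.0). Total 6.6 kcal/mol.
C is eclipsed. NH2 at 0° is eclipsed with SH at 0° (2.3); CN at 120° is eclipsed with OCH3 at 120° (1.8); Et at 240° is eclipsed with H at 240° (1.8). Total 5.9 kcal/mol.
E(A) − E(C) = 6.6 − 5.9 = +0.7 kcal/mol.

+0.7 kcal/mol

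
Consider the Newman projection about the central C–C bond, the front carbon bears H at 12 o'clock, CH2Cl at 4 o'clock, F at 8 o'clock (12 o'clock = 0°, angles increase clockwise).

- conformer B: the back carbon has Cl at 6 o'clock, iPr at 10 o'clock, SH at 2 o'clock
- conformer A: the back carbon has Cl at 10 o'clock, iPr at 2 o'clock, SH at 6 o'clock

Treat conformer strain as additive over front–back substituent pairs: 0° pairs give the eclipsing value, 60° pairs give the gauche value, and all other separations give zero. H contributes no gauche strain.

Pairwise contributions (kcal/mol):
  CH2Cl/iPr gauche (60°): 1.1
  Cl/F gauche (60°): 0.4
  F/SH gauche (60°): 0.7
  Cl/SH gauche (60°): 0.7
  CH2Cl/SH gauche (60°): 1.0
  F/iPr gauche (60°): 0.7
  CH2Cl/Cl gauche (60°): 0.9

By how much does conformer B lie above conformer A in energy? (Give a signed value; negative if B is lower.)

-0.2 kcal/mol

B (staggered): CH2Cl–Cl gauche, CH2Cl–SH gauche, F–Cl gauche, F–iPr gauche; 0.9 + 1.0 + 0.4 + 0.7 = 3.0 kcal/mol.
A (staggered): CH2Cl–iPr gauche, CH2Cl–SH gauche, F–Cl gauche, F–SH gauche; 1.1 + 1.0 + 0.4 + 0.7 = 3.2 kcal/mol.
E(B) − E(A) = 3.0 − 3.2 = -0.2 kcal/mol.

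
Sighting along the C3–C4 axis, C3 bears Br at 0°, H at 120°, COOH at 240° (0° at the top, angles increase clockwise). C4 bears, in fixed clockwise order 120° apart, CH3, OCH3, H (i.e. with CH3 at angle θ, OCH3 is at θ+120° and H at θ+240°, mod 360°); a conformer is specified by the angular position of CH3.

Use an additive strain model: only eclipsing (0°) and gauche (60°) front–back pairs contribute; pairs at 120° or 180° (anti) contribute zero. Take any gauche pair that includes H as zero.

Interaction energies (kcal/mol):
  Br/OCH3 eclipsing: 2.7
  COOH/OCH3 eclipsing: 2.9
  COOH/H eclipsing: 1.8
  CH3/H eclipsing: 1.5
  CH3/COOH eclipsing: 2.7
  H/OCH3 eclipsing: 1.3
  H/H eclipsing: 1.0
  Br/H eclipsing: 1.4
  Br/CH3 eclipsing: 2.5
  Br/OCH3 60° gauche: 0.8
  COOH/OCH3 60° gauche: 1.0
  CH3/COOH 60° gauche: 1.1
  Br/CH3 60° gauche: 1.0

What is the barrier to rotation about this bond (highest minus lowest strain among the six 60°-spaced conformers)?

4.4 kcal/mol

CH3 at 0° (eclipsed): Br(0°)/CH3(0°) eclipsed 2.5; H(120°)/OCH3(120°) eclipsed 1.3; COOH(240°)/H(240°) eclipsed 1.8 → 5.6 kcal/mol.
CH3 at 60° (staggered): Br(0°)/CH3(60°) gauche 1.0; COOH(240°)/OCH3(180°) gauche 1.0 → 2.0 kcal/mol.
CH3 at 120° (eclipsed): Br(0°)/H(0°) eclipsed 1.4; H(120°)/CH3(120°) eclipsed 1.5; COOH(240°)/OCH3(240°) eclipsed 2.9 → 5.8 kcal/mol.
CH3 at 180° (staggered): Br(0°)/OCH3(300°) gauche 0.8; COOH(240°)/CH3(180°) gauche 1.1; COOH(240°)/OCH3(300°) gauche 1.0 → 2.9 kcal/mol.
CH3 at 240° (eclipsed): Br(0°)/OCH3(0°) eclipsed 2.7; H(120°)/H(120°) eclipsed 1.0; COOH(240°)/CH3(240°) eclipsed 2.7 → 6.4 kcal/mol.
CH3 at 300° (staggered): Br(0°)/CH3(300°) gauche 1.0; Br(0°)/OCH3(60°) gauche 0.8; COOH(240°)/CH3(300°) gauche 1.1 → 2.9 kcal/mol.
Max at 240° (6.4 kcal/mol), min at 60° (2.0 kcal/mol); barrier = 4.4 kcal/mol.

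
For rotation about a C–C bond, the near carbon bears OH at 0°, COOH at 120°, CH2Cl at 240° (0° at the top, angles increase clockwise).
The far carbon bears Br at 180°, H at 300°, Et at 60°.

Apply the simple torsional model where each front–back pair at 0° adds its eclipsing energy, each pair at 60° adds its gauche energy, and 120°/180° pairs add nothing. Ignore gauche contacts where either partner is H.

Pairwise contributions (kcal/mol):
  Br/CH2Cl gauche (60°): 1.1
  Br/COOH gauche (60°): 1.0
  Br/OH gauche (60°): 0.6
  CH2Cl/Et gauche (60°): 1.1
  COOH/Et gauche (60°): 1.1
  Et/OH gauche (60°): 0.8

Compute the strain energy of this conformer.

4.0 kcal/mol

This conformer (staggered): OH–Et gauche, COOH–Br gauche, COOH–Et gauche, CH2Cl–Br gauche; 0.8 + 1.0 + 1.1 + 1.1 = 4.0 kcal/mol.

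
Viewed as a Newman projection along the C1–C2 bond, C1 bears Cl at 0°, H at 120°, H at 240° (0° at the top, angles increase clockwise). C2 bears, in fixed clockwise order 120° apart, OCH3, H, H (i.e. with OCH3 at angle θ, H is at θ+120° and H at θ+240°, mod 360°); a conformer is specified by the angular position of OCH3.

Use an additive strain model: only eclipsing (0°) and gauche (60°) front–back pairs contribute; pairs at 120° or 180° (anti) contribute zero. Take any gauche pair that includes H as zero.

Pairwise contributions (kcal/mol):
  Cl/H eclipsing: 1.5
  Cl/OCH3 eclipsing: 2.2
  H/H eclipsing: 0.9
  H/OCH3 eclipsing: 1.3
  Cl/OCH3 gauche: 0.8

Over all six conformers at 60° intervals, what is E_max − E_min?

OCH3 at 0° is eclipsed. Cl at 0° is eclipsed with OCH3 at 0° (2.2); H at 120° is eclipsed with H at 120° (0.9); H at 240° is eclipsed with H at 240° (0.9). Total 4.0 kcal/mol.
OCH3 at 60° is staggered. Cl at 0° is gauche with OCH3 at 60° (0.8). Total 0.8 kcal/mol.
OCH3 at 120° is eclipsed. Cl at 0° is eclipsed with H at 0° (1.5); H at 120° is eclipsed with OCH3 at 120° (1.3); H at 240° is eclipsed with H at 240° (0.9). Total 3.7 kcal/mol.
OCH3 at 180° (staggered): no non-H gauche contacts → 0.0 kcal/mol.
OCH3 at 240° is eclipsed. Cl at 0° is eclipsed with H at 0° (1.5); H at 120° is eclipsed with H at 120° (0.9); H at 240° is eclipsed with OCH3 at 240° (1.3). Total 3.7 kcal/mol.
OCH3 at 300° is staggered. Cl at 0° is gauche with OCH3 at 300° (0.8). Total 0.8 kcal/mol.
Max at 0° (4.0 kcal/mol), min at 180° (0.0 kcal/mol); barrier = 4.0 kcal/mol.

4.0 kcal/mol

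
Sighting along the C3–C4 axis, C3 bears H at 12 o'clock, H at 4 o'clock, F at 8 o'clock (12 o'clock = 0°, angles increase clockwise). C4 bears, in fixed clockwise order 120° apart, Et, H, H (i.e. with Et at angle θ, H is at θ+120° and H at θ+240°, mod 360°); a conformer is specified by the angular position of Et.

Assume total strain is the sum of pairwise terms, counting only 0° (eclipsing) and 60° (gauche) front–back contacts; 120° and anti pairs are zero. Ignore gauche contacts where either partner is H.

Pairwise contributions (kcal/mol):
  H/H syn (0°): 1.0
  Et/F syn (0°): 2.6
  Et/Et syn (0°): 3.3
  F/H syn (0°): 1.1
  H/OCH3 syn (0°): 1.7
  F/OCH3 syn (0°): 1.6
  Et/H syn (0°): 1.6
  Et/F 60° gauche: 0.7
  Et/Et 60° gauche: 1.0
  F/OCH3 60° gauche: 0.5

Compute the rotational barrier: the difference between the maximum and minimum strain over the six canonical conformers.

Et at 0° (eclipsed): H–Et eclipsed, H–H eclipsed, F–H eclipsed; 1.6 + 1.0 + 1.1 = 3.7 kcal/mol.
Et at 60° (staggered): no non-H gauche contacts → 0.0 kcal/mol.
Et at 120° (eclipsed): H–H eclipsed, H–Et eclipsed, F–H eclipsed; 1.0 + 1.6 + 1.1 = 3.7 kcal/mol.
Et at 180° (staggered): F–Et gauche; 0.7 = 0.7 kcal/mol.
Et at 240° (eclipsed): H–H eclipsed, H–H eclipsed, F–Et eclipsed; 1.0 + 1.0 + 2.6 = 4.6 kcal/mol.
Et at 300° (staggered): F–Et gauche; 0.7 = 0.7 kcal/mol.
Max at 240° (4.6 kcal/mol), min at 60° (0.0 kcal/mol); barrier = 4.6 kcal/mol.

4.6 kcal/mol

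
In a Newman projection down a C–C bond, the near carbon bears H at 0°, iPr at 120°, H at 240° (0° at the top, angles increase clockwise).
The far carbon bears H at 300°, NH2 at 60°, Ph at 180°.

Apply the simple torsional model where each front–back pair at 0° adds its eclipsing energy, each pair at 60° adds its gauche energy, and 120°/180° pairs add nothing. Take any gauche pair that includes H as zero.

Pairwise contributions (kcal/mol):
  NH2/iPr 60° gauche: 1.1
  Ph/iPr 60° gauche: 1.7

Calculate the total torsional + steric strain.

2.8 kcal/mol

This conformer is staggered. iPr at 120° is gauche with NH2 at 60° (1.1); iPr at 120° is gauche with Ph at 180° (1.7). Total 2.8 kcal/mol.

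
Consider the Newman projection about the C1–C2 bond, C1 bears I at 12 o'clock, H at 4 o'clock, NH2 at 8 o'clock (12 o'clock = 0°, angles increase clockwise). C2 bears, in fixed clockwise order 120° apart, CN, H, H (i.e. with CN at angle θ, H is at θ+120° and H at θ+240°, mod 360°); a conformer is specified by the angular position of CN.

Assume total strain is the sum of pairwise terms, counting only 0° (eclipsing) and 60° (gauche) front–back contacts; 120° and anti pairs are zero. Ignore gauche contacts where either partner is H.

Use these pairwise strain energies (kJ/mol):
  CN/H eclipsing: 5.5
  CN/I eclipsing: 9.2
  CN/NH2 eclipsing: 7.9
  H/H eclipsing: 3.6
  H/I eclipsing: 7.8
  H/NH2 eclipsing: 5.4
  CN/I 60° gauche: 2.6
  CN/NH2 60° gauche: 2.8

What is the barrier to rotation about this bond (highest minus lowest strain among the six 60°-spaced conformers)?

CN at 0° (eclipsed): I–CN eclipsed, H–H eclipsed, NH2–H eclipsed; 9.2 + 3.6 + 5.4 = 18.2 kJ/mol.
CN at 60° (staggered): I–CN gauche; 2.6 = 2.6 kJ/mol.
CN at 120° (eclipsed): I–H eclipsed, H–CN eclipsed, NH2–H eclipsed; 7.8 + 5.5 + 5.4 = 18.7 kJ/mol.
CN at 180° (staggered): NH2–CN gauche; 2.8 = 2.8 kJ/mol.
CN at 240° (eclipsed): I–H eclipsed, H–H eclipsed, NH2–CN eclipsed; 7.8 + 3.6 + 7.9 = 19.3 kJ/mol.
CN at 300° (staggered): I–CN gauche, NH2–CN gauche; 2.6 + 2.8 = 5.4 kJ/mol.
Max at 240° (19.3 kJ/mol), min at 60° (2.6 kJ/mol); barrier = 16.7 kJ/mol.

16.7 kJ/mol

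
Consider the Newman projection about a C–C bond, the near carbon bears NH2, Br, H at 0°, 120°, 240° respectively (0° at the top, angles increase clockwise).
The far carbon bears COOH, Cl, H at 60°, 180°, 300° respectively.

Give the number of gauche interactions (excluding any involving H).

Non-H gauche pairs: NH2(0°)/COOH(60°); Br(120°)/COOH(60°); Br(120°)/Cl(180°) — 3 interactions.

3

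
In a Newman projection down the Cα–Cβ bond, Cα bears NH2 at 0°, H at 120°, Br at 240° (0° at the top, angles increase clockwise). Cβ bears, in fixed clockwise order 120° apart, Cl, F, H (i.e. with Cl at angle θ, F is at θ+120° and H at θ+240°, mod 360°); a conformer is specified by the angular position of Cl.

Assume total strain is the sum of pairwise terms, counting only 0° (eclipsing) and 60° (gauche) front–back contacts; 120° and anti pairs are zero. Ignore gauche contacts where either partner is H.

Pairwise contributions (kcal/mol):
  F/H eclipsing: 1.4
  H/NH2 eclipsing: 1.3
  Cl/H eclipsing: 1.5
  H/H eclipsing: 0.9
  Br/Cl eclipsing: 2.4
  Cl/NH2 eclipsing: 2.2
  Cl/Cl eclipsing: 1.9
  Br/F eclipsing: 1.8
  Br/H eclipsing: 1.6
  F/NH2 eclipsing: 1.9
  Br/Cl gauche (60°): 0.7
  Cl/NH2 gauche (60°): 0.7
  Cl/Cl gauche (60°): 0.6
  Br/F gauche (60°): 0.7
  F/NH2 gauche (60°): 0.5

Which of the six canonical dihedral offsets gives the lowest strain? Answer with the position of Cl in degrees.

Cl at 0° is eclipsed. NH2 at 0° is eclipsed with Cl at 0° (2.2); H at 120° is eclipsed with F at 120° (1.4); Br at 240° is eclipsed with H at 240° (1.6). Total 5.2 kcal/mol.
Cl at 60° is staggered. NH2 at 0° is gauche with Cl at 60° (0.7); Br at 240° is gauche with F at 180° (0.7). Total 1.4 kcal/mol.
Cl at 120° is eclipsed. NH2 at 0° is eclipsed with H at 0° (1.3); H at 120° is eclipsed with Cl at 120° (1.5); Br at 240° is eclipsed with F at 240° (1.8). Total 4.6 kcal/mol.
Cl at 180° is staggered. NH2 at 0° is gauche with F at 300° (0.5); Br at 240° is gauche with Cl at 180° (0.7); Br at 240° is gauche with F at 300° (0.7). Total 1.9 kcal/mol.
Cl at 240° is eclipsed. NH2 at 0° is eclipsed with F at 0° (1.9); H at 120° is eclipsed with H at 120° (0.9); Br at 240° is eclipsed with Cl at 240° (2.4). Total 5.2 kcal/mol.
Cl at 300° is staggered. NH2 at 0° is gauche with Cl at 300° (0.7); NH2 at 0° is gauche with F at 60° (0.5); Br at 240° is gauche with Cl at 300° (0.7). Total 1.9 kcal/mol.
The minimum (1.4 kcal/mol) occurs with Cl at 60°.

60°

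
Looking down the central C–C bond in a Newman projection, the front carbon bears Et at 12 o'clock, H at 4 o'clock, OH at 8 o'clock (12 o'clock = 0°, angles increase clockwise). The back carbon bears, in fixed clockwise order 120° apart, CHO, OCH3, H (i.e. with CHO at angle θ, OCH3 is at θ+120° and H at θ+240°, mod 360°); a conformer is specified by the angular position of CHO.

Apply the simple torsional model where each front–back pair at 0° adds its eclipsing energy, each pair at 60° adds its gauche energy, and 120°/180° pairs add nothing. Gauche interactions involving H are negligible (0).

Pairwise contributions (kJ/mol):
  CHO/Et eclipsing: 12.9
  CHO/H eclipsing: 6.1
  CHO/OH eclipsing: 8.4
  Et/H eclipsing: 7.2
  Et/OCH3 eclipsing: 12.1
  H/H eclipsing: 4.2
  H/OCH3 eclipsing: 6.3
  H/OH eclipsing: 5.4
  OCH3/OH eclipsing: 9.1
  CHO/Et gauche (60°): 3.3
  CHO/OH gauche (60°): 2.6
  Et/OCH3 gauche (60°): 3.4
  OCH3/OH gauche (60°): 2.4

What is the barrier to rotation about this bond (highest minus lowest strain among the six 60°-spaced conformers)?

19.0 kJ/mol

CHO at 0° (eclipsed): Et(0°)/CHO(0°) eclipsed 12.9; H(120°)/OCH3(120°) eclipsed 6.3; OH(240°)/H(240°) eclipsed 5.4 → 24.6 kJ/mol.
CHO at 60° (staggered): Et(0°)/CHO(60°) gauche 3.3; OH(240°)/OCH3(180°) gauche 2.4 → 5.7 kJ/mol.
CHO at 120° (eclipsed): Et(0°)/H(0°) eclipsed 7.2; H(120°)/CHO(120°) eclipsed 6.1; OH(240°)/OCH3(240°) eclipsed 9.1 → 22.4 kJ/mol.
CHO at 180° (staggered): Et(0°)/OCH3(300°) gauche 3.4; OH(240°)/CHO(180°) gauche 2.6; OH(240°)/OCH3(300°) gauche 2.4 → 8.4 kJ/mol.
CHO at 240° (eclipsed): Et(0°)/OCH3(0°) eclipsed 12.1; H(120°)/H(120°) eclipsed 4.2; OH(240°)/CHO(240°) eclipsed 8.4 → 24.7 kJ/mol.
CHO at 300° (staggered): Et(0°)/CHO(300°) gauche 3.3; Et(0°)/OCH3(60°) gauche 3.4; OH(240°)/CHO(300°) gauche 2.6 → 9.3 kJ/mol.
Max at 240° (24.7 kJ/mol), min at 60° (5.7 kJ/mol); barrier = 19.0 kJ/mol.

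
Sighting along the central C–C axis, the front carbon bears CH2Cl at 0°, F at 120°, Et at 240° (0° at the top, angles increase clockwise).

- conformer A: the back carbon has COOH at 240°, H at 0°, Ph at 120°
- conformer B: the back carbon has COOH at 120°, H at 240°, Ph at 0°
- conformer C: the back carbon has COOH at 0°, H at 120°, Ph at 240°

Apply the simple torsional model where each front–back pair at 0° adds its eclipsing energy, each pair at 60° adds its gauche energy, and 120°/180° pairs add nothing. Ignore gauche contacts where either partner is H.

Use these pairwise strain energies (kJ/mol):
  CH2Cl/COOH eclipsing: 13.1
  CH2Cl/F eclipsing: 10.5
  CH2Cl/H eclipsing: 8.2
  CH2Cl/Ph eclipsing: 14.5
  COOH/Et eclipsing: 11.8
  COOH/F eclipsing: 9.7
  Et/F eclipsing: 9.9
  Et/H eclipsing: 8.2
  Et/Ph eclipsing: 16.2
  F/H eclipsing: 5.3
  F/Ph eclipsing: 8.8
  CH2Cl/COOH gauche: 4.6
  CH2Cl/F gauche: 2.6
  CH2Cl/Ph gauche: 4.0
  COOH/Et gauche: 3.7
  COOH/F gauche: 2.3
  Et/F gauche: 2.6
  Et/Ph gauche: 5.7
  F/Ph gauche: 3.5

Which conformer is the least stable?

A (eclipsed): CH2Cl(0°)/H(0°) eclipsed 8.2; F(120°)/Ph(120°) eclipsed 8.8; Et(240°)/COOH(240°) eclipsed 11.8 → 28.8 kJ/mol.
B (eclipsed): CH2Cl(0°)/Ph(0°) eclipsed 14.5; F(120°)/COOH(120°) eclipsed 9.7; Et(240°)/H(240°) eclipsed 8.2 → 32.4 kJ/mol.
C (eclipsed): CH2Cl(0°)/COOH(0°) eclipsed 13.1; F(120°)/H(120°) eclipsed 5.3; Et(240°)/Ph(240°) eclipsed 16.2 → 34.6 kJ/mol.
C has the highest total (34.6 kJ/mol).

C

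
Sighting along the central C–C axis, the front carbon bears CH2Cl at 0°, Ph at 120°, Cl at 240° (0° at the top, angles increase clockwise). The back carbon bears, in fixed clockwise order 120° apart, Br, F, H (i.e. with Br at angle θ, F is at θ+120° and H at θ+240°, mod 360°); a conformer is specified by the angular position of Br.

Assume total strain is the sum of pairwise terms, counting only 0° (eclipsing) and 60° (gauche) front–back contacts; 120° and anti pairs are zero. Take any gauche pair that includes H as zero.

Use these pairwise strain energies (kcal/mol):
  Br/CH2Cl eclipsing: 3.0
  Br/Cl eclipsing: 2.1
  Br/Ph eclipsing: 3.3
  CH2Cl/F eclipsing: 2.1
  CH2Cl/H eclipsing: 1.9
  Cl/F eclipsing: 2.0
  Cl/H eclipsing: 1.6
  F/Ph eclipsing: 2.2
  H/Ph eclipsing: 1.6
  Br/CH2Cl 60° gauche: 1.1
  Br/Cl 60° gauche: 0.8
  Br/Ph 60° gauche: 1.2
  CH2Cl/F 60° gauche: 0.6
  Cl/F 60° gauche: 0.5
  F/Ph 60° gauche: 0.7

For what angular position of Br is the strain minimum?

Br at 0° (eclipsed): CH2Cl(0°)/Br(0°) eclipsed 3.0; Ph(120°)/F(120°) eclipsed 2.2; Cl(240°)/H(240°) eclipsed 1.6 → 6.8 kcal/mol.
Br at 60° (staggered): CH2Cl(0°)/Br(60°) gauche 1.1; Ph(120°)/Br(60°) gauche 1.2; Ph(120°)/F(180°) gauche 0.7; Cl(240°)/F(180°) gauche 0.5 → 3.5 kcal/mol.
Br at 120° (eclipsed): CH2Cl(0°)/H(0°) eclipsed 1.9; Ph(120°)/Br(120°) eclipsed 3.3; Cl(240°)/F(240°) eclipsed 2.0 → 7.2 kcal/mol.
Br at 180° (staggered): CH2Cl(0°)/F(300°) gauche 0.6; Ph(120°)/Br(180°) gauche 1.2; Cl(240°)/Br(180°) gauche 0.8; Cl(240°)/F(300°) gauche 0.5 → 3.1 kcal/mol.
Br at 240° (eclipsed): CH2Cl(0°)/F(0°) eclipsed 2.1; Ph(120°)/H(120°) eclipsed 1.6; Cl(240°)/Br(240°) eclipsed 2.1 → 5.8 kcal/mol.
Br at 300° (staggered): CH2Cl(0°)/Br(300°) gauche 1.1; CH2Cl(0°)/F(60°) gauche 0.6; Ph(120°)/F(60°) gauche 0.7; Cl(240°)/Br(300°) gauche 0.8 → 3.2 kcal/mol.
The minimum (3.1 kcal/mol) occurs with Br at 180°.

180°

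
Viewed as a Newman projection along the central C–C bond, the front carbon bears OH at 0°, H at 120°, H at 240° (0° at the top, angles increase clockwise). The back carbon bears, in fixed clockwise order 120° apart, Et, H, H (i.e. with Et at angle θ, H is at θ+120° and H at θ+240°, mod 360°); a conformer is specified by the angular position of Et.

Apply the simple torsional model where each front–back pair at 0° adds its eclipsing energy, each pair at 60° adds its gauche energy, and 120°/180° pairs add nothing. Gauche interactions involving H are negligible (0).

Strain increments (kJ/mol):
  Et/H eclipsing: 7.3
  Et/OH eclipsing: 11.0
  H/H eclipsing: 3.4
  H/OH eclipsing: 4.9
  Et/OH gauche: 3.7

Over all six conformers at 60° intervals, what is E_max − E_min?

Et at 0° (eclipsed): OH(0°)/Et(0°) eclipsed 11.0; H(120°)/H(120°) eclipsed 3.4; H(240°)/H(240°) eclipsed 3.4 → 17.8 kJ/mol.
Et at 60° (staggered): OH(0°)/Et(60°) gauche 3.7 → 3.7 kJ/mol.
Et at 120° (eclipsed): OH(0°)/H(0°) eclipsed 4.9; H(120°)/Et(120°) eclipsed 7.3; H(240°)/H(240°) eclipsed 3.4 → 15.6 kJ/mol.
Et at 180° (staggered): no non-H gauche contacts → 0.0 kJ/mol.
Et at 240° (eclipsed): OH(0°)/H(0°) eclipsed 4.9; H(120°)/H(120°) eclipsed 3.4; H(240°)/Et(240°) eclipsed 7.3 → 15.6 kJ/mol.
Et at 300° (staggered): OH(0°)/Et(300°) gauche 3.7 → 3.7 kJ/mol.
Max at 0° (17.8 kJ/mol), min at 180° (0.0 kJ/mol); barrier = 17.8 kJ/mol.

17.8 kJ/mol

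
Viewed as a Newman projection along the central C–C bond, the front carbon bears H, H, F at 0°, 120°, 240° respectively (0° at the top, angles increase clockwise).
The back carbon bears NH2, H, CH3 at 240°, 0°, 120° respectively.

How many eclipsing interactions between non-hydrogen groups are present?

Non-H eclipsing pairs: F(240°)/NH2(240°) — 1 interaction.

1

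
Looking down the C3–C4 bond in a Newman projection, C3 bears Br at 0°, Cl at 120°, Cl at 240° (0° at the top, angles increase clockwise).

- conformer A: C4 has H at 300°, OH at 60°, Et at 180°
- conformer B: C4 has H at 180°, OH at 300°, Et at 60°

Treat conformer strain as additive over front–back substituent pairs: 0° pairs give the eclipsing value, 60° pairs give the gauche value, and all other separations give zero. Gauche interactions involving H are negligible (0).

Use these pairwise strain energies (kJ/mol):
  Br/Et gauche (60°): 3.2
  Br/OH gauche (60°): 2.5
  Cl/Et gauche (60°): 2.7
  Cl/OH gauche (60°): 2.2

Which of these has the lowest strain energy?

A (staggered): Br–OH gauche, Cl–OH gauche, Cl–Et gauche, Cl–Et gauche; 2.5 + 2.2 + 2.7 + 2.7 = 10.1 kJ/mol.
B (staggered): Br–OH gauche, Br–Et gauche, Cl–Et gauche, Cl–OH gauche; 2.5 + 3.2 + 2.7 + 2.2 = 10.6 kJ/mol.
A has the lowest total (10.1 kJ/mol).

A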